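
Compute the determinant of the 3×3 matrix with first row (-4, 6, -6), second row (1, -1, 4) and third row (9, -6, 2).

The determinant is 98.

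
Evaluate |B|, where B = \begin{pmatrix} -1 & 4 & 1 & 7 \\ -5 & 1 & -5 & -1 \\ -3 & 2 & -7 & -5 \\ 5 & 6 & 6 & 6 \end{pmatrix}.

The determinant is 384.

Expand along row 1:
  + (-1) · M_11   where M_11 = det([1 -5 -1; 2 -7 -5; 6 6 6]) = 144
  − (4) · M_12   where M_12 = det([-5 -5 -1; -3 -7 -5; 5 6 6]) = 78
  + (1) · M_13   where M_13 = det([-5 1 -1; -3 2 -5; 5 6 6]) = -189
  − (7) · M_14   where M_14 = det([-5 1 -5; -3 2 -7; 5 6 6]) = -147
det = (+1)·(-1)·(144) + (-1)·(4)·(78) + (+1)·(1)·(-189) + (-1)·(7)·(-147) = 384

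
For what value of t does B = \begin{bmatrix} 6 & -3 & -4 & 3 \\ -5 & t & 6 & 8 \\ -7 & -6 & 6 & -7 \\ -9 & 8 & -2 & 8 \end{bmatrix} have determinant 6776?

t = -6

Expanding along the column containing t, det(B) is linear in t: det(B) = (-68)·t + (6368).
Set (-68)·t + (6368) = 6776  ⇒  (-68)·t = 408  ⇒  t = -6.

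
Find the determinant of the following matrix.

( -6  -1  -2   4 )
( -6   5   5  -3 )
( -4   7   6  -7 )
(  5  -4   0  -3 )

Expand along row 4 (it has 1 zero):
  − (5) · M_41   where M_41 = det([-1 -2 4; 5 5 -3; 7 6 -7]) = -31
  + (-4) · M_42   where M_42 = det([-6 -2 4; -6 5 -3; -4 6 -7]) = 98
  + (-3) · M_44   where M_44 = det([-6 -1 -2; -6 5 5; -4 7 6]) = 58
det = (-1)·(5)·(-31) + (+1)·(-4)·(98) + (+1)·(-3)·(58) = -411

The determinant is -411.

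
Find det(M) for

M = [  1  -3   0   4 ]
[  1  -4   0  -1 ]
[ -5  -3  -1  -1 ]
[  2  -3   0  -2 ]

Expand along column 3 (it has 3 zeros):
  + (-1) · M_33   where M_33 = det([1 -3 4; 1 -4 -1; 2 -3 -2]) = 25
det = (+1)·(-1)·(25) = -25

-25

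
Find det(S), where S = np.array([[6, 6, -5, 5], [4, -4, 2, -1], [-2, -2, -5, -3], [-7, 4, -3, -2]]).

Expand along row 1:
  + (6) · M_11   where M_11 = det([-4 2 -1; -2 -5 -3; 4 -3 -2]) = -62
  − (6) · M_12   where M_12 = det([4 2 -1; -2 -5 -3; -7 -3 -2]) = 67
  + (-5) · M_13   where M_13 = det([4 -4 -1; -2 -2 -3; -7 4 -2]) = 18
  − (5) · M_14   where M_14 = det([4 -4 2; -2 -2 -5; -7 4 -3]) = -56
det = (+1)·(6)·(-62) + (-1)·(6)·(67) + (+1)·(-5)·(18) + (-1)·(5)·(-56) = -584

|S| = -584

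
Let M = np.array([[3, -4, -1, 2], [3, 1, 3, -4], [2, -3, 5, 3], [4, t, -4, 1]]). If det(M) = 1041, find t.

Expanding along the row containing t, det(M) is linear in t: det(M) = (122)·t + (553).
Set (122)·t + (553) = 1041  ⇒  (122)·t = 488  ⇒  t = 4.

4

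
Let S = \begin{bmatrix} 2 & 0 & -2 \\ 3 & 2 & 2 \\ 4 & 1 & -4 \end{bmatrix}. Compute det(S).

Expand along column 2:
  + 2 · |2 -2; 4 -4| = 2·(-8 − (-8)) = 0
  − 1 · |2 -2; 3 2| = −1·(4 − (-6)) = -10
Sum: (0) + (-10) = -10

-10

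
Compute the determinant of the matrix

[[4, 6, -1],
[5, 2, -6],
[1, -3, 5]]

The determinant is -201.

Expand along column 1:
  + 4 · |2 -6; -3 5| = 4·(10 − 18) = -32
  − 5 · |6 -1; -3 5| = −5·(30 − 3) = -135
  + 1 · |6 -1; 2 -6| = 1·(-36 − (-2)) = -34
Sum: (-32) + (-135) + (-34) = -201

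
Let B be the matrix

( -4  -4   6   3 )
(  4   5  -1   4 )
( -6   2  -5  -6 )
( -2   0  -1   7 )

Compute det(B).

Expand along row 4 (it has 1 zero):
  − (-2) · M_41   where M_41 = det([-4 6 3; 5 -1 4; 2 -5 -6]) = 55
  − (-1) · M_43   where M_43 = det([-4 -4 3; 4 5 4; -6 2 -6]) = 266
  + (7) · M_44   where M_44 = det([-4 -4 6; 4 5 -1; -6 2 -5]) = 216
det = (-1)·(-2)·(55) + (-1)·(-1)·(266) + (+1)·(7)·(216) = 1888

|B| = 1888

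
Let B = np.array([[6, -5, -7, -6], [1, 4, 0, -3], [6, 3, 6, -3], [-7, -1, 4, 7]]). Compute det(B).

Expand along row 2 (it has 1 zero):
  − (1) · M_21   where M_21 = det([-5 -7 -6; 3 6 -3; -1 4 7]) = -252
  + (4) · M_22   where M_22 = det([6 -7 -6; 6 6 -3; -7 4 7]) = 75
  + (-3) · M_24   where M_24 = det([6 -5 -7; 6 3 6; -7 -1 4]) = 333
det = (-1)·(1)·(-252) + (+1)·(4)·(75) + (+1)·(-3)·(333) = -447

-447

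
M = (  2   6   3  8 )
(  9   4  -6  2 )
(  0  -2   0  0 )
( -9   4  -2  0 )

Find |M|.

Expand along row 3 (it has 3 zeros):
  − (-2) · M_32   where M_32 = det([2 3 8; 9 -6 2; -9 -2 0]) = -622
det = (-1)·(-2)·(-622) = -1244

|M| = -1244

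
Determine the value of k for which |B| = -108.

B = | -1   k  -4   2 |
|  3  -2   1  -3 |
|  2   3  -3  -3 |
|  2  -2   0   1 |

1

Expanding along the row containing k, det(B) is linear in k: det(B) = (35)·k + (-143).
Set (35)·k + (-143) = -108  ⇒  (35)·k = 35  ⇒  k = 1.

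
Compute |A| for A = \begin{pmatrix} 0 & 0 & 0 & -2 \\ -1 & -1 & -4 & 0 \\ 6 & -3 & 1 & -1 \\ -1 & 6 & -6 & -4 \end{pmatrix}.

-358

Expand along row 1 (it has 3 zeros):
  − (-2) · M_14   where M_14 = det([-1 -1 -4; 6 -3 1; -1 6 -6]) = -179
det = (-1)·(-2)·(-179) = -358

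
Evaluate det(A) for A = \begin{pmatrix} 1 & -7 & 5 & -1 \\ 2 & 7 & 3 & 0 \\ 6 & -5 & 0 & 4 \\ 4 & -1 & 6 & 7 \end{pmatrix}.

-2447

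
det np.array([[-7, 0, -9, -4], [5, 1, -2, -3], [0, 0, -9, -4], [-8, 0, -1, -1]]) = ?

The determinant is -35.

Expand along column 2 (it has 3 zeros):
  + (1) · M_22   where M_22 = det([-7 -9 -4; 0 -9 -4; -8 -1 -1]) = -35
det = (+1)·(1)·(-35) = -35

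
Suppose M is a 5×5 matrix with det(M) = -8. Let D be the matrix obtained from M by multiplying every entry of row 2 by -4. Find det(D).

Scaling one row by -4 multiplies the determinant by -4.
det(D) = (-4)·(-8) = 32

32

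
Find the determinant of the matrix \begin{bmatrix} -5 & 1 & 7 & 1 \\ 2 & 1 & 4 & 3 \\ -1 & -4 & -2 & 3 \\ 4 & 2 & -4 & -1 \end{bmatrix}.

The determinant is -259.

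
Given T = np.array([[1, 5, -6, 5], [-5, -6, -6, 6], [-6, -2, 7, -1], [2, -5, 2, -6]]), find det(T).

-699

Expand along row 1:
  + (1) · M_11   where M_11 = det([-6 -6 6; -2 7 -1; -5 2 -6]) = 468
  − (5) · M_12   where M_12 = det([-5 -6 6; -6 7 -1; 2 2 -6]) = 272
  + (-6) · M_13   where M_13 = det([-5 -6 6; -6 -2 -1; 2 -5 -6]) = 397
  − (5) · M_14   where M_14 = det([-5 -6 -6; -6 -2 7; 2 -5 2]) = -515
det = (+1)·(1)·(468) + (-1)·(5)·(272) + (+1)·(-6)·(397) + (-1)·(5)·(-515) = -699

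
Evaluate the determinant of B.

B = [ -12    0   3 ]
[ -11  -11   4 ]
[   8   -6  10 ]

Expand along row 1:
  + (-12) · |-11 4; -6 10| = (-12)·(-110 − (-24)) = 1032
  + 3 · |-11 -11; 8 -6| = 3·(66 − (-88)) = 462
Sum: (1032) + (462) = 1494

1494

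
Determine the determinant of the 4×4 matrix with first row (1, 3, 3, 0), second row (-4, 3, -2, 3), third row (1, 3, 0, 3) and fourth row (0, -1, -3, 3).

Expand along row 1 (it has 1 zero):
  + (1) · M_11   where M_11 = det([3 -2 3; 3 0 3; -1 -3 3]) = 24
  − (3) · M_12   where M_12 = det([-4 -2 3; 1 0 3; 0 -3 3]) = -39
  + (3) · M_13   where M_13 = det([-4 3 3; 1 3 3; 0 -1 3]) = -60
det = (+1)·(1)·(24) + (-1)·(3)·(-39) + (+1)·(3)·(-60) = -39

-39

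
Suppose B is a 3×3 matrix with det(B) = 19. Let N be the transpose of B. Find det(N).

19

det(Bᵀ) = det(B).
det(N) = (1)·(19) = 19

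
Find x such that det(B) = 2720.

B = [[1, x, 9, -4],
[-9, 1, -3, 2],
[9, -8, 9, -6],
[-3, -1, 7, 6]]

-4

Expanding along the column containing x, det(B) is linear in x: det(B) = (576)·x + (5024).
Set (576)·x + (5024) = 2720  ⇒  (576)·x = -2304  ⇒  x = -4.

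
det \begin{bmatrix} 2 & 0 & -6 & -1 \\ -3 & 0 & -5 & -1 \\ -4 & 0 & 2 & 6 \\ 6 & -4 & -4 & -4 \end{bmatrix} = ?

648

Expand along column 2 (it has 3 zeros):
  + (-4) · M_42   where M_42 = det([2 -6 -1; -3 -5 -1; -4 2 6]) = -162
det = (+1)·(-4)·(-162) = 648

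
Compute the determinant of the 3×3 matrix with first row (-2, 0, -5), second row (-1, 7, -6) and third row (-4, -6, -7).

The determinant is 0.

Expand along column 2:
  + 7 · |-2 -5; -4 -7| = 7·(14 − 20) = -42
  − (-6) · |-2 -5; -1 -6| = −(-6)·(12 − 5) = 42
Sum: (-42) + (42) = 0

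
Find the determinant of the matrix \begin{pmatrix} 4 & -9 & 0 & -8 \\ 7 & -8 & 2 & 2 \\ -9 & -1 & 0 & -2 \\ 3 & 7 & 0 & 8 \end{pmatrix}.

Expand along column 3 (it has 3 zeros):
  − (2) · M_23   where M_23 = det([4 -9 -8; -9 -1 -2; 3 7 8]) = -90
det = (-1)·(2)·(-90) = 180

The determinant is 180.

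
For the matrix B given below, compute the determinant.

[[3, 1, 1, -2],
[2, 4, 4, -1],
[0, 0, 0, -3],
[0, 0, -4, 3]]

|B| = -120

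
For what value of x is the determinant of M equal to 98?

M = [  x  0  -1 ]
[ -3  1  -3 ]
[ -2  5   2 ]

5

Expanding along the row containing x, det(M) is linear in x: det(M) = (17)·x + (13).
Set (17)·x + (13) = 98  ⇒  (17)·x = 85  ⇒  x = 5.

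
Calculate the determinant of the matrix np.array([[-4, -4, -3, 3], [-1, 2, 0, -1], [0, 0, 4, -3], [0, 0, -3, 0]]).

The matrix is block upper-triangular with a 2×2 block and a 2×2 block on the diagonal, so its determinant equals the product of the determinants of the diagonal blocks.
det of the 2×2 block = -12
det of the 2×2 block = -9
det = (-12)·(-9) = 108

The determinant is 108.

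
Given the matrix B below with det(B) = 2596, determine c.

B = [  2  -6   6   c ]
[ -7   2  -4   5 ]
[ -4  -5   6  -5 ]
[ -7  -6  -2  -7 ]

Expanding along the row containing c, det(B) is linear in c: det(B) = (378)·c + (3352).
Set (378)·c + (3352) = 2596  ⇒  (378)·c = -756  ⇒  c = -2.

c = -2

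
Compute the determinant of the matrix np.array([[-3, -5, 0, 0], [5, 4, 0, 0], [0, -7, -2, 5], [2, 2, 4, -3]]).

-182

The matrix is block lower-triangular with a 2×2 block and a 2×2 block on the diagonal, so its determinant equals the product of the determinants of the diagonal blocks.
det of the 2×2 block = 13
det of the 2×2 block = -14
det = (13)·(-14) = -182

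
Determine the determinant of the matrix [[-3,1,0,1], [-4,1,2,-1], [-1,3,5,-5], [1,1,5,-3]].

Expand along row 1 (it has 1 zero):
  + (-3) · M_11   where M_11 = det([1 2 -1; 3 5 -5; 1 5 -3]) = 8
  − (1) · M_12   where M_12 = det([-4 2 -1; -1 5 -5; 1 5 -3]) = -46
  − (1) · M_14   where M_14 = det([-4 1 2; -1 3 5; 1 1 5]) = -38
det = (+1)·(-3)·(8) + (-1)·(1)·(-46) + (-1)·(1)·(-38) = 60

60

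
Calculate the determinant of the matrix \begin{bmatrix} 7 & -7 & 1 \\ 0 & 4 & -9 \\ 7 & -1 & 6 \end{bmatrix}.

518

Expand along column 1:
  + 7 · |4 -9; -1 6| = 7·(24 − 9) = 105
  + 7 · |-7 1; 4 -9| = 7·(63 − 4) = 413
Sum: (105) + (413) = 518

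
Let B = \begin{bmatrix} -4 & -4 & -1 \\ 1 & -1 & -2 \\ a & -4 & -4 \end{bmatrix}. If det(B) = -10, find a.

Expanding along the row containing a, det(B) is linear in a: det(B) = (7)·a + (4).
Set (7)·a + (4) = -10  ⇒  (7)·a = -14  ⇒  a = -2.

-2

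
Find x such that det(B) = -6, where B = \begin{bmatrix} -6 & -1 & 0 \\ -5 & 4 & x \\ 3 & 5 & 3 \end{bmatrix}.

3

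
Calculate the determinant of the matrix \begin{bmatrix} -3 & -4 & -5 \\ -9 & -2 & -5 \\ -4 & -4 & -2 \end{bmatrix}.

The determinant is -100.

Expand along row 1:
  + (-3) · |-2 -5; -4 -2| = (-3)·(4 − 20) = 48
  − (-4) · |-9 -5; -4 -2| = −(-4)·(18 − 20) = -8
  + (-5) · |-9 -2; -4 -4| = (-5)·(36 − 8) = -140
Sum: (48) + (-8) + (-140) = -100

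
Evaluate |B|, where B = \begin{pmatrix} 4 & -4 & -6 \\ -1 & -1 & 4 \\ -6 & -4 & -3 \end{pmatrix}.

196

Expand along row 1:
  + 4 · |-1 4; -4 -3| = 4·(3 − (-16)) = 76
  − (-4) · |-1 4; -6 -3| = −(-4)·(3 − (-24)) = 108
  + (-6) · |-1 -1; -6 -4| = (-6)·(4 − 6) = 12
Sum: (76) + (108) + (12) = 196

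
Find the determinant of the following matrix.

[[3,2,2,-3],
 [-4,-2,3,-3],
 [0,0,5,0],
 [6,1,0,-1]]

Expand along row 3 (it has 3 zeros):
  + (5) · M_33   where M_33 = det([3 2 -3; -4 -2 -3; 6 1 -1]) = -53
det = (+1)·(5)·(-53) = -265

-265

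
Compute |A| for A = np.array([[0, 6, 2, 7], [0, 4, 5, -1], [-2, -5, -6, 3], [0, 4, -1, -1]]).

The determinant is 408.

Expand along column 1 (it has 3 zeros):
  + (-2) · M_31   where M_31 = det([6 2 7; 4 5 -1; 4 -1 -1]) = -204
det = (+1)·(-2)·(-204) = 408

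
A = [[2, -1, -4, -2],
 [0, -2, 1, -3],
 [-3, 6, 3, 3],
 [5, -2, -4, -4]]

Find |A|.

Expand along row 2 (it has 1 zero):
  + (-2) · M_22   where M_22 = det([2 -4 -2; -3 3 3; 5 -4 -4]) = -6
  − (1) · M_23   where M_23 = det([2 -1 -2; -3 6 3; 5 -2 -4]) = 9
  + (-3) · M_24   where M_24 = det([2 -1 -4; -3 6 3; 5 -2 -4]) = 57
det = (+1)·(-2)·(-6) + (-1)·(1)·(9) + (+1)·(-3)·(57) = -168

|A| = -168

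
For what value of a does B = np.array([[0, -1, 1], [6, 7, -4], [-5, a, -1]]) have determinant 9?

Expanding along the row containing a, det(B) is linear in a: det(B) = (6)·a + (9).
Set (6)·a + (9) = 9  ⇒  (6)·a = 0  ⇒  a = 0.

0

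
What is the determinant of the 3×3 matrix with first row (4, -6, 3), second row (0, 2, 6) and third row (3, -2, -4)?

Expand along column 1:
  + 4 · |2 6; -2 -4| = 4·(-8 − (-12)) = 16
  + 3 · |-6 3; 2 6| = 3·(-36 − 6) = -126
Sum: (16) + (-126) = -110

-110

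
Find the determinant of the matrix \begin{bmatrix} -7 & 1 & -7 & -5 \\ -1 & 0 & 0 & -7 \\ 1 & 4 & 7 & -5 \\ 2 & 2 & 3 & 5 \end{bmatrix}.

-199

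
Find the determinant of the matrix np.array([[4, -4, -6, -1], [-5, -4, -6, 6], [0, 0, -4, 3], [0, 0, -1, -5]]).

The matrix is block upper-triangular with a 2×2 block and a 2×2 block on the diagonal, so its determinant equals the product of the determinants of the diagonal blocks.
det of the 2×2 block = -36
det of the 2×2 block = 23
det = (-36)·(23) = -828

-828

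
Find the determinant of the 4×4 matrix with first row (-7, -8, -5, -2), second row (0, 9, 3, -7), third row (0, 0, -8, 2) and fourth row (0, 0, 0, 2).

The matrix is upper triangular, so the determinant is the product of the diagonal entries:
det = (-7) · (9) · (-8) · (2) = 1008

The determinant is 1008.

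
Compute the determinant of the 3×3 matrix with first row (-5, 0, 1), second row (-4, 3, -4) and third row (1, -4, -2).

Expand along column 2:
  + 3 · |-5 1; 1 -2| = 3·(10 − 1) = 27
  − (-4) · |-5 1; -4 -4| = −(-4)·(20 − (-4)) = 96
Sum: (27) + (96) = 123

123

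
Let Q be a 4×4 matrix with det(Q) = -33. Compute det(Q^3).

det(Q^3) = (det Q)^3 = (-33)^3 = -35937

-35937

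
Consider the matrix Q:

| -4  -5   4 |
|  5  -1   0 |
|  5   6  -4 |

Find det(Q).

Expand along row 2:
  − 5 · |-5 4; 6 -4| = −5·(20 − 24) = 20
  + (-1) · |-4 4; 5 -4| = (-1)·(16 − 20) = 4
Sum: (20) + (4) = 24

24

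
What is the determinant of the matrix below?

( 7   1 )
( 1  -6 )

-43

det = 7·(-6) − 1·1 = -42 − 1 = -43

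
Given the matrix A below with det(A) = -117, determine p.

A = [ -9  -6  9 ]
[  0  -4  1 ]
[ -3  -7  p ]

Expanding along the row containing p, det(A) is linear in p: det(A) = (36)·p + (-153).
Set (36)·p + (-153) = -117  ⇒  (36)·p = 36  ⇒  p = 1.

1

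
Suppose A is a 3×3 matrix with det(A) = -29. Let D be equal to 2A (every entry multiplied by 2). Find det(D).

-232

For a 3×3 matrix, det(2A) = 2^3·det(A) = 8·det(A).
det(D) = (8)·(-29) = -232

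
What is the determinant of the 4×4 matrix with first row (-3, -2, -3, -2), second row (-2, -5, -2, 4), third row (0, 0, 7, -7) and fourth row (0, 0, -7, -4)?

-847

The matrix is block upper-triangular with a 2×2 block and a 2×2 block on the diagonal, so its determinant equals the product of the determinants of the diagonal blocks.
det of the 2×2 block = 11
det of the 2×2 block = -77
det = (11)·(-77) = -847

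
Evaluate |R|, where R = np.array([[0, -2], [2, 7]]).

|R| = 4

det(R) = 0·7 − (-2)·2 = 0 − (-4) = 4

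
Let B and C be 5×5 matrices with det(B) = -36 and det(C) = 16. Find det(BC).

-576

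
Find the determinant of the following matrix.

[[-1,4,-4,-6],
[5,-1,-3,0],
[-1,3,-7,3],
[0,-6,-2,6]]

-1584

Expand along row 2 (it has 1 zero):
  − (5) · M_21   where M_21 = det([4 -4 -6; 3 -7 3; -6 -2 6]) = 288
  + (-1) · M_22   where M_22 = det([-1 -4 -6; -1 -7 3; 0 -2 6]) = 0
  − (-3) · M_23   where M_23 = det([-1 4 -6; -1 3 3; 0 -6 6]) = -48
det = (-1)·(5)·(288) + (+1)·(-1)·(0) + (-1)·(-3)·(-48) = -1584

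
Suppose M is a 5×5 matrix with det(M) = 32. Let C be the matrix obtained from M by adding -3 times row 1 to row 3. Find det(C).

32

Adding a multiple of one row to another leaves the determinant unchanged.
det(C) = (1)·(32) = 32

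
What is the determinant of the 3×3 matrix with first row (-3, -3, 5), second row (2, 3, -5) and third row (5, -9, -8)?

Expand along column 1:
  + (-3) · |3 -5; -9 -8| = (-3)·(-24 − 45) = 207
  − 2 · |-3 5; -9 -8| = −2·(24 − (-45)) = -138
  + 5 · |-3 5; 3 -5| = 5·(15 − 15) = 0
Sum: (207) + (-138) + (0) = 69

The determinant is 69.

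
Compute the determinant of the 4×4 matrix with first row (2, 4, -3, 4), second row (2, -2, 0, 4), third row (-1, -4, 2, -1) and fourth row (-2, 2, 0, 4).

Expand along column 3 (it has 2 zeros):
  + (-3) · M_13   where M_13 = det([2 -2 4; -1 -4 -1; -2 2 4]) = -80
  + (2) · M_33   where M_33 = det([2 4 4; 2 -2 4; -2 2 4]) = -96
det = (+1)·(-3)·(-80) + (+1)·(2)·(-96) = 48

The determinant is 48.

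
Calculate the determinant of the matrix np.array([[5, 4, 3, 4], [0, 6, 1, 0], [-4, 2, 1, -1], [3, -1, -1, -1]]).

Expand along row 2 (it has 2 zeros):
  + (6) · M_22   where M_22 = det([5 3 4; -4 1 -1; 3 -1 -1]) = -27
  − (1) · M_23   where M_23 = det([5 4 4; -4 2 -1; 3 -1 -1]) = -51
det = (+1)·(6)·(-27) + (-1)·(1)·(-51) = -111

-111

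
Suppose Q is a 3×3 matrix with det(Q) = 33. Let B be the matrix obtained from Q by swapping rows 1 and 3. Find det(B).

Swapping two rows multiplies the determinant by −1.
det(B) = (-1)·(33) = -33

det(B) = -33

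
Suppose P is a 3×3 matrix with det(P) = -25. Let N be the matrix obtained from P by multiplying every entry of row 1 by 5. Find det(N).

|N| = -125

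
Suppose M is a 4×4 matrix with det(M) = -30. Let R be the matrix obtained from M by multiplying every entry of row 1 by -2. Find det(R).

Scaling one row by -2 multiplies the determinant by -2.
det(R) = (-2)·(-30) = 60

The determinant is 60.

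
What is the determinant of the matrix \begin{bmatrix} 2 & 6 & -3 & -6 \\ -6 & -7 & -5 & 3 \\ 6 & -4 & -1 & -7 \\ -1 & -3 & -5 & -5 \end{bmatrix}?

803

Expand along row 1:
  + (2) · M_11   where M_11 = det([-7 -5 3; -4 -1 -7; -3 -5 -5]) = 256
  − (6) · M_12   where M_12 = det([-6 -5 3; 6 -1 -7; -1 -5 -5]) = -98
  + (-3) · M_13   where M_13 = det([-6 -7 3; 6 -4 -7; -1 -3 -5]) = -319
  − (-6) · M_14   where M_14 = det([-6 -7 -5; 6 -4 -1; -1 -3 -5]) = -209
det = (+1)·(2)·(256) + (-1)·(6)·(-98) + (+1)·(-3)·(-319) + (-1)·(-6)·(-209) = 803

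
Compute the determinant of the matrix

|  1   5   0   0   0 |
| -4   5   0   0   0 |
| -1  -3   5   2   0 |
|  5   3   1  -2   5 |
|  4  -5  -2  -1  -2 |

725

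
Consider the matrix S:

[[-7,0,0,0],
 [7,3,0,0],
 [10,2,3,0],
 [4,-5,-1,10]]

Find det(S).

S is lower triangular, so det(S) is the product of the diagonal entries:
det = (-7) · (3) · (3) · (10) = -630

|S| = -630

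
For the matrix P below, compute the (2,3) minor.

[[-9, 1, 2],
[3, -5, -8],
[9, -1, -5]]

The minor is 0.

Delete row 2 and column 3; the remaining 2×2 submatrix is [-9 1; 9 -1].
Its determinant is (-9)·(-1) − 1·9 = 0.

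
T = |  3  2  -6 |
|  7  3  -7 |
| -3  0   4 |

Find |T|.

-32

Expand along column 2:
  − 2 · |7 -7; -3 4| = −2·(28 − 21) = -14
  + 3 · |3 -6; -3 4| = 3·(12 − 18) = -18
Sum: (-14) + (-18) = -32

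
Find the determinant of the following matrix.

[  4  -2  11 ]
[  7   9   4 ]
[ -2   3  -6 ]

Expand along column 1:
  + 4 · |9 4; 3 -6| = 4·(-54 − 12) = -264
  − 7 · |-2 11; 3 -6| = −7·(12 − 33) = 147
  + (-2) · |-2 11; 9 4| = (-2)·(-8 − 99) = 214
Sum: (-264) + (147) + (214) = 97

97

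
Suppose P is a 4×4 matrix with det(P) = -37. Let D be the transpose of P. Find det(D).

The determinant is -37.

det(Pᵀ) = det(P).
det(D) = (1)·(-37) = -37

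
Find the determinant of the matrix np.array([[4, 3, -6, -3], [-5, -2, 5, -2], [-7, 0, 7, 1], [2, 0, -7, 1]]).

491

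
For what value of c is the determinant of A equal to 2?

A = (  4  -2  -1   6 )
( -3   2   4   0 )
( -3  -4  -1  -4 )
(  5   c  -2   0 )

Expanding along the column containing c, det(A) is linear in c: det(A) = (38)·c + (-340).
Set (38)·c + (-340) = 2  ⇒  (38)·c = 342  ⇒  c = 9.

c = 9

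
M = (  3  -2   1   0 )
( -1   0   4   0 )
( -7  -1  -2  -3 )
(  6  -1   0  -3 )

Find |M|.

The determinant is -324.

Expand along row 2 (it has 2 zeros):
  − (-1) · M_21   where M_21 = det([-2 1 0; -1 -2 -3; -1 0 -3]) = -12
  − (4) · M_23   where M_23 = det([3 -2 0; -7 -1 -3; 6 -1 -3]) = 78
det = (-1)·(-1)·(-12) + (-1)·(4)·(78) = -324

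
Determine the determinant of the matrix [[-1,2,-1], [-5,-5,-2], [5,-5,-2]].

-90

Expand along row 1:
  + (-1) · |-5 -2; -5 -2| = (-1)·(10 − 10) = 0
  − 2 · |-5 -2; 5 -2| = −2·(10 − (-10)) = -40
  + (-1) · |-5 -5; 5 -5| = (-1)·(25 − (-25)) = -50
Sum: (0) + (-40) + (-50) = -90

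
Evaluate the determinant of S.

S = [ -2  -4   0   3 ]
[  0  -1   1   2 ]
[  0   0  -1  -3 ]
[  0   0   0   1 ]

-2

S is upper triangular, so det(S) is the product of the diagonal entries:
det = (-2) · (-1) · (-1) · (1) = -2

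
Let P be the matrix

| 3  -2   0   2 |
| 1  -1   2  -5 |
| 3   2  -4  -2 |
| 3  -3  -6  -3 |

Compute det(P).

det(P) = 624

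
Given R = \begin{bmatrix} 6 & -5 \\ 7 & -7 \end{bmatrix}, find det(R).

det(R) = 6·(-7) − (-5)·7 = -42 − (-35) = -7

-7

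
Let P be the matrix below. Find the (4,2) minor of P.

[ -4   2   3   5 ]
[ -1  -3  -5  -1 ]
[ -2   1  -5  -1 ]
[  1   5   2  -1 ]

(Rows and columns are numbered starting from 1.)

Delete row 4 and column 2; the remaining 3×3 submatrix is [-4 3 5; -1 -5 -1; -2 -5 -1].
Its determinant is -22.

-22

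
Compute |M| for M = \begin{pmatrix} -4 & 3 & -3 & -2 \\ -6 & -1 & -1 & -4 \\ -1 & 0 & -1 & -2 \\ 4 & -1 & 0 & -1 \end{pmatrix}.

det(M) = 2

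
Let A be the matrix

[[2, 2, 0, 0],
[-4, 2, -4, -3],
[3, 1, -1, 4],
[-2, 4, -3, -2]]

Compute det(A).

-64

Expand along row 1 (it has 2 zeros):
  + (2) · M_11   where M_11 = det([2 -4 -3; 1 -1 4; 4 -3 -2]) = -47
  − (2) · M_12   where M_12 = det([-4 -4 -3; 3 -1 4; -2 -3 -2]) = -15
det = (+1)·(2)·(-47) + (-1)·(2)·(-15) = -64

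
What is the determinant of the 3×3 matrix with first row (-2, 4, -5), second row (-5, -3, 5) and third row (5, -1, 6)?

The determinant is 146.

Expand along row 1:
  + (-2) · |-3 5; -1 6| = (-2)·(-18 − (-5)) = 26
  − 4 · |-5 5; 5 6| = −4·(-30 − 25) = 220
  + (-5) · |-5 -3; 5 -1| = (-5)·(5 − (-15)) = -100
Sum: (26) + (220) + (-100) = 146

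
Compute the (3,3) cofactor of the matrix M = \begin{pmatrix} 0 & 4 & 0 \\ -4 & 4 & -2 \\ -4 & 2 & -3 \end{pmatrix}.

16

Delete row 3 and column 3; the remaining 2×2 submatrix is [0 4; -4 4].
Its determinant is 0·4 − 4·(-4) = 16.
The cofactor carries sign (−1)^(3+3) = +1, so C_{3,3} = +(16) = 16.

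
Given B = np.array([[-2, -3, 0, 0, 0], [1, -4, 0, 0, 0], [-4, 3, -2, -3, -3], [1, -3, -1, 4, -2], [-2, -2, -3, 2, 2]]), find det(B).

-858

B is block lower-triangular with a 2×2 block and a 3×3 block on the diagonal, so its determinant equals the product of the determinants of the diagonal blocks.
det of the 2×2 block = 11
det of the 3×3 block = -78
det = (11)·(-78) = -858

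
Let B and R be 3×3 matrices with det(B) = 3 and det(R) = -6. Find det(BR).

-18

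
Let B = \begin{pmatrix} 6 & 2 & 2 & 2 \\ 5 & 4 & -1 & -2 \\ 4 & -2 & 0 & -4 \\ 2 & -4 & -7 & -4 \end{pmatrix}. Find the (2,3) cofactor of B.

Delete row 2 and column 3; the remaining 3×3 submatrix is [6 2 2; 4 -2 -4; 2 -4 -4].
Its determinant is -56.
The cofactor carries sign (−1)^(2+3) = −1, so C_{2,3} = −(-56) = 56.

56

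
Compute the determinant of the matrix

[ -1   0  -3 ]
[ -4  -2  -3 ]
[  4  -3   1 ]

-49

Expand along column 2:
  + (-2) · |-1 -3; 4 1| = (-2)·(-1 − (-12)) = -22
  − (-3) · |-1 -3; -4 -3| = −(-3)·(3 − 12) = -27
Sum: (-22) + (-27) = -49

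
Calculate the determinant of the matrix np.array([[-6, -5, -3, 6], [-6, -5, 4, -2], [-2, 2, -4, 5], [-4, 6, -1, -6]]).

Expand along row 1:
  + (-6) · M_11   where M_11 = det([-5 4 -2; 2 -4 5; 6 -1 -6]) = -21
  − (-5) · M_12   where M_12 = det([-6 4 -2; -2 -4 5; -4 -1 -6]) = -274
  + (-3) · M_13   where M_13 = det([-6 -5 -2; -2 2 5; -4 6 -6]) = 420
  − (6) · M_14   where M_14 = det([-6 -5 4; -2 2 -4; -4 6 -1]) = -218
det = (+1)·(-6)·(-21) + (-1)·(-5)·(-274) + (+1)·(-3)·(420) + (-1)·(6)·(-218) = -1196

-1196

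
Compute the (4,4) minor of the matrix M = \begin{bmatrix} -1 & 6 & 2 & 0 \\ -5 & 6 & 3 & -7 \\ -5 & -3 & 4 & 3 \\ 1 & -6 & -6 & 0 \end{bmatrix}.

The minor is 87.

Delete row 4 and column 4; the remaining 3×3 submatrix is [-1 6 2; -5 6 3; -5 -3 4].
Its determinant is 87.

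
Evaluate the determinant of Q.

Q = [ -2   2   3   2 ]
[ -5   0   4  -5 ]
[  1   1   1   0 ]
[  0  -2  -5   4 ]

Expand along row 2 (it has 1 zero):
  − (-5) · M_21   where M_21 = det([2 3 2; 1 1 0; -2 -5 4]) = -10
  − (4) · M_23   where M_23 = det([-2 2 2; 1 1 0; 0 -2 4]) = -20
  + (-5) · M_24   where M_24 = det([-2 2 3; 1 1 1; 0 -2 -5]) = 10
det = (-1)·(-5)·(-10) + (-1)·(4)·(-20) + (+1)·(-5)·(10) = -20

|Q| = -20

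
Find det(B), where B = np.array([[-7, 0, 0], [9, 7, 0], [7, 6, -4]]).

196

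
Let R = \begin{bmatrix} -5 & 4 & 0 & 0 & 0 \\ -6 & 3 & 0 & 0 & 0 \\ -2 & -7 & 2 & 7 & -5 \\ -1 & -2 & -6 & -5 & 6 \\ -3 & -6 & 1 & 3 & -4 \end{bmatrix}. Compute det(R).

R is block lower-triangular with a 2×2 block and a 3×3 block on the diagonal, so its determinant equals the product of the determinants of the diagonal blocks.
det of the 2×2 block = 9
det of the 3×3 block = -57
det = (9)·(-57) = -513

-513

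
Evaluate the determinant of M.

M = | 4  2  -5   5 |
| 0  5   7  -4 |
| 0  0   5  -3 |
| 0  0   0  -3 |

-300

M is upper triangular, so det(M) is the product of the diagonal entries:
det = (4) · (5) · (5) · (-3) = -300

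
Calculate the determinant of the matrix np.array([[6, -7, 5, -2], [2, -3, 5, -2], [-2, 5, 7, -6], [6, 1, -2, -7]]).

Expand along row 1:
  + (6) · M_11   where M_11 = det([-3 5 -2; 5 7 -6; 1 -2 -7]) = 362
  − (-7) · M_12   where M_12 = det([2 5 -2; -2 7 -6; 6 -2 -7]) = -296
  + (5) · M_13   where M_13 = det([2 -3 -2; -2 5 -6; 6 1 -7]) = 156
  − (-2) · M_14   where M_14 = det([2 -3 5; -2 5 7; 6 1 -2]) = -308
det = (+1)·(6)·(362) + (-1)·(-7)·(-296) + (+1)·(5)·(156) + (-1)·(-2)·(-308) = 264

264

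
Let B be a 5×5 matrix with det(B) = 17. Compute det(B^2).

The determinant is 289.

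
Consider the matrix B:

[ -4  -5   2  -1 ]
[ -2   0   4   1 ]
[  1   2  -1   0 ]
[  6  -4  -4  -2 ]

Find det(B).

Expand along row 2 (it has 1 zero):
  − (-2) · M_21   where M_21 = det([-5 2 -1; 2 -1 0; -4 -4 -2]) = 10
  − (4) · M_23   where M_23 = det([-4 -5 -1; 1 2 0; 6 -4 -2]) = 22
  + (1) · M_24   where M_24 = det([-4 -5 2; 1 2 -1; 6 -4 -4]) = 26
det = (-1)·(-2)·(10) + (-1)·(4)·(22) + (+1)·(1)·(26) = -42

The determinant is -42.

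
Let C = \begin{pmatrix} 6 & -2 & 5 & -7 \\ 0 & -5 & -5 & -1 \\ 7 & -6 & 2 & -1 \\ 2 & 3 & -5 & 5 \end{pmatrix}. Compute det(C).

Expand along row 2 (it has 1 zero):
  + (-5) · M_22   where M_22 = det([6 5 -7; 7 2 -1; 2 -5 5]) = 118
  − (-5) · M_23   where M_23 = det([6 -2 -7; 7 -6 -1; 2 3 5]) = -319
  + (-1) · M_24   where M_24 = det([6 -2 5; 7 -6 2; 2 3 -5]) = 231
det = (+1)·(-5)·(118) + (-1)·(-5)·(-319) + (+1)·(-1)·(231) = -2416

The determinant is -2416.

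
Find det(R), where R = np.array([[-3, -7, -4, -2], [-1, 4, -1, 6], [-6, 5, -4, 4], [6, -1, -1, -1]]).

Expand along row 1:
  + (-3) · M_11   where M_11 = det([4 -1 6; 5 -4 4; -1 -1 -1]) = -23
  − (-7) · M_12   where M_12 = det([-1 -1 6; -6 -4 4; 6 -1 -1]) = 154
  + (-4) · M_13   where M_13 = det([-1 4 6; -6 5 4; 6 -1 -1]) = -71
  − (-2) · M_14   where M_14 = det([-1 4 -1; -6 5 -4; 6 -1 -1]) = -87
det = (+1)·(-3)·(-23) + (-1)·(-7)·(154) + (+1)·(-4)·(-71) + (-1)·(-2)·(-87) = 1257

|R| = 1257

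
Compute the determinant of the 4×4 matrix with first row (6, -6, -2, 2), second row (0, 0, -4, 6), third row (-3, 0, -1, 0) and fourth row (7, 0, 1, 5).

Expand along column 2 (it has 3 zeros):
  − (-6) · M_12   where M_12 = det([0 -4 6; -3 -1 0; 7 1 5]) = -36
det = (-1)·(-6)·(-36) = -216

-216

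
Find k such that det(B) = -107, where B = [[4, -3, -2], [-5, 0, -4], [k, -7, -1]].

k = 5

Expanding along the column containing k, det(B) is linear in k: det(B) = (12)·k + (-167).
Set (12)·k + (-167) = -107  ⇒  (12)·k = 60  ⇒  k = 5.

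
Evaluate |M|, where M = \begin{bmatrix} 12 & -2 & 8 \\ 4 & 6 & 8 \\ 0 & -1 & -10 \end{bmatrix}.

Expand along column 1:
  + 12 · |6 8; -1 -10| = 12·(-60 − (-8)) = -624
  − 4 · |-2 8; -1 -10| = −4·(20 − (-8)) = -112
Sum: (-624) + (-112) = -736

|M| = -736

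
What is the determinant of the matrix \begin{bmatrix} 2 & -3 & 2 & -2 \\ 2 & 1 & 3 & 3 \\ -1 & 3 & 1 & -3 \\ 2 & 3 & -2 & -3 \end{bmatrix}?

-369

Expand along row 1:
  + (2) · M_11   where M_11 = det([1 3 3; 3 1 -3; 3 -2 -3]) = -36
  − (-3) · M_12   where M_12 = det([2 3 3; -1 1 -3; 2 -2 -3]) = -45
  + (2) · M_13   where M_13 = det([2 1 3; -1 3 -3; 2 3 -3]) = -36
  − (-2) · M_14   where M_14 = det([2 1 3; -1 3 1; 2 3 -2]) = -45
det = (+1)·(2)·(-36) + (-1)·(-3)·(-45) + (+1)·(2)·(-36) + (-1)·(-2)·(-45) = -369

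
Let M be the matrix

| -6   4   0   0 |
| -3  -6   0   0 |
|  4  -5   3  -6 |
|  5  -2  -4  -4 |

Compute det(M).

M is block lower-triangular with a 2×2 block and a 2×2 block on the diagonal, so its determinant equals the product of the determinants of the diagonal blocks.
det of the 2×2 block = 48
det of the 2×2 block = -36
det = (48)·(-36) = -1728

|M| = -1728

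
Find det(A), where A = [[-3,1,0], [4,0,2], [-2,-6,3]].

Expand along column 2:
  − 1 · |4 2; -2 3| = −1·(12 − (-4)) = -16
  − (-6) · |-3 0; 4 2| = −(-6)·(-6 − 0) = -36
Sum: (-16) + (-36) = -52

The determinant is -52.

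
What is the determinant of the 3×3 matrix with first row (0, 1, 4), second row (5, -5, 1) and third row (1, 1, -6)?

71

Expand along column 1:
  − 5 · |1 4; 1 -6| = −5·(-6 − 4) = 50
  + 1 · |1 4; -5 1| = 1·(1 − (-20)) = 21
Sum: (50) + (21) = 71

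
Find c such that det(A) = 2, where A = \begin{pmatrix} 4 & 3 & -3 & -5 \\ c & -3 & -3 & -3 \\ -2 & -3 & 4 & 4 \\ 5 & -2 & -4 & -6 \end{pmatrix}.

2

Expanding along the row containing c, det(A) is linear in c: det(A) = (46)·c + (-90).
Set (46)·c + (-90) = 2  ⇒  (46)·c = 92  ⇒  c = 2.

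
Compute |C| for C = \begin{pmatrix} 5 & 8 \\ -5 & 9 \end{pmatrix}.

The determinant is 85.

det(C) = 5·9 − 8·(-5) = 45 − (-40) = 85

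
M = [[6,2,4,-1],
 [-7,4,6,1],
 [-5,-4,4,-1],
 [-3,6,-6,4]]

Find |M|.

Expand along row 1:
  + (6) · M_11   where M_11 = det([4 6 1; -4 4 -1; 6 -6 4]) = 100
  − (2) · M_12   where M_12 = det([-7 6 1; -5 4 -1; -3 -6 4]) = 110
  + (4) · M_13   where M_13 = det([-7 4 1; -5 -4 -1; -3 6 4]) = 120
  − (-1) · M_14   where M_14 = det([-7 4 6; -5 -4 4; -3 6 -6]) = -420
det = (+1)·(6)·(100) + (-1)·(2)·(110) + (+1)·(4)·(120) + (-1)·(-1)·(-420) = 440

The determinant is 440.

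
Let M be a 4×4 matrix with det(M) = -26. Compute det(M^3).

det(M^3) = (det M)^3 = (-26)^3 = -17576

The determinant is -17576.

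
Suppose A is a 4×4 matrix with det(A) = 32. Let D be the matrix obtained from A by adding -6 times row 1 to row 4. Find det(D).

|D| = 32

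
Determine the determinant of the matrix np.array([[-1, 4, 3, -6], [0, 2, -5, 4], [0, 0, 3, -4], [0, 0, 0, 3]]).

The determinant is -18.

The matrix is upper triangular, so the determinant is the product of the diagonal entries:
det = (-1) · (2) · (3) · (3) = -18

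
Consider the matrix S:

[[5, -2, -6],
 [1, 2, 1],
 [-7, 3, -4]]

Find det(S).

det(S) = -151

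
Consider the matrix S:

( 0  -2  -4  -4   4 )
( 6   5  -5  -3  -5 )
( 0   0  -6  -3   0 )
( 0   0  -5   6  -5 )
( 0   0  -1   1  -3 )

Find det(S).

S is block upper-triangular with a 2×2 block and a 3×3 block on the diagonal, so its determinant equals the product of the determinants of the diagonal blocks.
det of the 2×2 block = 12
det of the 3×3 block = 108
det = (12)·(108) = 1296

1296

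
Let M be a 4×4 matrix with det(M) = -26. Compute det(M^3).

det(M^3) = (det M)^3 = (-26)^3 = -17576

The determinant is -17576.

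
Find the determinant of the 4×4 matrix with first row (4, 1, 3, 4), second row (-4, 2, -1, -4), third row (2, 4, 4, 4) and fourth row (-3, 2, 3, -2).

Expand along row 1:
  + (4) · M_11   where M_11 = det([2 -1 -4; 4 4 4; 2 3 -2]) = -72
  − (1) · M_12   where M_12 = det([-4 -1 -4; 2 4 4; -3 3 -2]) = 16
  + (3) · M_13   where M_13 = det([-4 2 -4; 2 4 4; -3 2 -2]) = -16
  − (4) · M_14   where M_14 = det([-4 2 -1; 2 4 4; -3 2 3]) = -68
det = (+1)·(4)·(-72) + (-1)·(1)·(16) + (+1)·(3)·(-16) + (-1)·(4)·(-68) = -80

-80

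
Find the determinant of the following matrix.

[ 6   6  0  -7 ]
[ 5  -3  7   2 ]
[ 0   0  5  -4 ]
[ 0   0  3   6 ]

The matrix is block upper-triangular with a 2×2 block and a 2×2 block on the diagonal, so its determinant equals the product of the determinants of the diagonal blocks.
det of the 2×2 block = -48
det of the 2×2 block = 42
det = (-48)·(42) = -2016

-2016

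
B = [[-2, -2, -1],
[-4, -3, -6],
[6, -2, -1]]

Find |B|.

|B| = 72

Expand along row 1:
  + (-2) · |-3 -6; -2 -1| = (-2)·(3 − 12) = 18
  − (-2) · |-4 -6; 6 -1| = −(-2)·(4 − (-36)) = 80
  + (-1) · |-4 -3; 6 -2| = (-1)·(8 − (-18)) = -26
Sum: (18) + (80) + (-26) = 72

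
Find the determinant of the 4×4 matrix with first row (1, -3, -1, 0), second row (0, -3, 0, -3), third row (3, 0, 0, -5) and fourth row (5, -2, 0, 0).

Expand along column 3 (it has 3 zeros):
  + (-1) · M_13   where M_13 = det([0 -3 -3; 3 0 -5; 5 -2 0]) = 93
det = (+1)·(-1)·(93) = -93

-93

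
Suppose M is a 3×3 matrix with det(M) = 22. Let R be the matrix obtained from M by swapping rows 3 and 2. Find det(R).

Swapping two rows multiplies the determinant by −1.
det(R) = (-1)·(22) = -22

det(R) = -22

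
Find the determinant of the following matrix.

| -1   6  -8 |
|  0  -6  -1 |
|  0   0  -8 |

The matrix is upper triangular, so the determinant is the product of the diagonal entries:
det = (-1) · (-6) · (-8) = -48

-48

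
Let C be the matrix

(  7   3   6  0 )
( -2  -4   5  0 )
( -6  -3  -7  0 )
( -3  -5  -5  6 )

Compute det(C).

366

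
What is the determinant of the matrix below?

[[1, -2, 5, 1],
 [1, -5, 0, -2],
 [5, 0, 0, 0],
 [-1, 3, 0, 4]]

350

Expand along row 3 (it has 3 zeros):
  + (5) · M_31   where M_31 = det([-2 5 1; -5 0 -2; 3 0 4]) = 70
det = (+1)·(5)·(70) = 350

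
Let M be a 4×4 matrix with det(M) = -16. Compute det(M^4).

65536

det(M^4) = (det M)^4 = (-16)^4 = 65536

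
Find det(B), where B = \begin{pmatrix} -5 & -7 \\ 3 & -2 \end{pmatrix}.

det(B) = (-5)·(-2) − (-7)·3 = 10 − (-21) = 31

The determinant is 31.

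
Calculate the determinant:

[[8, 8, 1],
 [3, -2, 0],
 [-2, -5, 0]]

Expand along column 3:
  + 1 · |3 -2; -2 -5| = 1·(-15 − 4) = -19

-19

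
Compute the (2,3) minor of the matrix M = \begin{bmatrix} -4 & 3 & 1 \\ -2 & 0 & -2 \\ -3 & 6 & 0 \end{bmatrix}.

-15

Delete row 2 and column 3; the remaining 2×2 submatrix is [-4 3; -3 6].
Its determinant is (-4)·6 − 3·(-3) = -15.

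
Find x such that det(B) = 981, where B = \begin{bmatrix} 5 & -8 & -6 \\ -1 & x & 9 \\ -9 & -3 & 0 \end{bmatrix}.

x = -4

Expanding along the row containing x, det(B) is linear in x: det(B) = (-54)·x + (765).
Set (-54)·x + (765) = 981  ⇒  (-54)·x = 216  ⇒  x = -4.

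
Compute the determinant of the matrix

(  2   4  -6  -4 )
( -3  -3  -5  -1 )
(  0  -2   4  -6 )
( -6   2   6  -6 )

Expand along row 3 (it has 1 zero):
  − (-2) · M_32   where M_32 = det([2 -6 -4; -3 -5 -1; -6 6 -6]) = 336
  + (4) · M_33   where M_33 = det([2 4 -4; -3 -3 -1; -6 2 -6]) = 88
  − (-6) · M_34   where M_34 = det([2 4 -6; -3 -3 -5; -6 2 6]) = 320
det = (-1)·(-2)·(336) + (+1)·(4)·(88) + (-1)·(-6)·(320) = 2944

2944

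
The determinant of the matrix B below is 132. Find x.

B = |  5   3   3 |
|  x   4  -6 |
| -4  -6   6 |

-2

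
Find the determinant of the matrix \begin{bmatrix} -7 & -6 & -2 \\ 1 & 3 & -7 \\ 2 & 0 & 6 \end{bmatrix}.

Expand along row 3:
  + 2 · |-6 -2; 3 -7| = 2·(42 − (-6)) = 96
  + 6 · |-7 -6; 1 3| = 6·(-21 − (-6)) = -90
Sum: (96) + (-90) = 6

6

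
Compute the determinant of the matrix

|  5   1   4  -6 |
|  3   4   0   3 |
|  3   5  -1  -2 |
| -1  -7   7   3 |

279

Expand along row 2 (it has 1 zero):
  − (3) · M_21   where M_21 = det([1 4 -6; 5 -1 -2; -7 7 3]) = -161
  + (4) · M_22   where M_22 = det([5 4 -6; 3 -1 -2; -1 7 3]) = -93
  + (3) · M_24   where M_24 = det([5 1 4; 3 5 -1; -1 -7 7]) = 56
det = (-1)·(3)·(-161) + (+1)·(4)·(-93) + (+1)·(3)·(56) = 279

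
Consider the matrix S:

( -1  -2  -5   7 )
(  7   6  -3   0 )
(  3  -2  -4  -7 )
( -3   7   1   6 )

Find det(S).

-2987

Expand along row 2 (it has 1 zero):
  − (7) · M_21   where M_21 = det([-2 -5 7; -2 -4 -7; 7 1 6]) = 401
  + (6) · M_22   where M_22 = det([-1 -5 7; 3 -4 -7; -3 1 6]) = -61
  − (-3) · M_23   where M_23 = det([-1 -2 7; 3 -2 -7; -3 7 6]) = 62
det = (-1)·(7)·(401) + (+1)·(6)·(-61) + (-1)·(-3)·(62) = -2987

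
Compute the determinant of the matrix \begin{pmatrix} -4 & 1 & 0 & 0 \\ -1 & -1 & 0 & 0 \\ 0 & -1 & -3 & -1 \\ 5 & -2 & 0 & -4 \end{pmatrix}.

The matrix is block lower-triangular with a 2×2 block and a 2×2 block on the diagonal, so its determinant equals the product of the determinants of the diagonal blocks.
det of the 2×2 block = 5
det of the 2×2 block = 12
det = (5)·(12) = 60

60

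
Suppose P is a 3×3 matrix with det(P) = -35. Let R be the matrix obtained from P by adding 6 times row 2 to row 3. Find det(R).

The determinant is -35.

Adding a multiple of one row to another leaves the determinant unchanged.
det(R) = (1)·(-35) = -35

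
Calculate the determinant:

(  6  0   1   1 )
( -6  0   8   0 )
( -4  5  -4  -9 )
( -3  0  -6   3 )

The determinant is -1110.

Expand along column 2 (it has 3 zeros):
  − (5) · M_32   where M_32 = det([6 1 1; -6 8 0; -3 -6 3]) = 222
det = (-1)·(5)·(222) = -1110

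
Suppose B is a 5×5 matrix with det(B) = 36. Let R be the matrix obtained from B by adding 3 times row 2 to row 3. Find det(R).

Adding a multiple of one row to another leaves the determinant unchanged.
det(R) = (1)·(36) = 36

det(R) = 36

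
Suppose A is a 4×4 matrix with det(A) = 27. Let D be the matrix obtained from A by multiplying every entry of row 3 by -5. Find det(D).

Scaling one row by -5 multiplies the determinant by -5.
det(D) = (-5)·(27) = -135

-135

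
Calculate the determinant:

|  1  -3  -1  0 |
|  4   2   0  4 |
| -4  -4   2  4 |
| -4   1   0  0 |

Expand along row 4 (it has 2 zeros):
  − (-4) · M_41   where M_41 = det([-3 -1 0; 2 0 4; -4 2 4]) = 48
  + (1) · M_42   where M_42 = det([1 -1 0; 4 0 4; -4 2 4]) = 24
det = (-1)·(-4)·(48) + (+1)·(1)·(24) = 216

The determinant is 216.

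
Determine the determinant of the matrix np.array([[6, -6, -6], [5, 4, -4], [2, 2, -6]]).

-240

Expand along column 1:
  + 6 · |4 -4; 2 -6| = 6·(-24 − (-8)) = -96
  − 5 · |-6 -6; 2 -6| = −5·(36 − (-12)) = -240
  + 2 · |-6 -6; 4 -4| = 2·(24 − (-24)) = 96
Sum: (-96) + (-240) + (96) = -240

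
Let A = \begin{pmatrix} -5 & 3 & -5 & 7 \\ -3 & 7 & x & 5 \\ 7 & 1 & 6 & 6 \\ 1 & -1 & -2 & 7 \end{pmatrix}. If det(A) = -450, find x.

Expanding along the column containing x, det(A) is linear in x: det(A) = (250)·x + (-200).
Set (250)·x + (-200) = -450  ⇒  (250)·x = -250  ⇒  x = -1.

x = -1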